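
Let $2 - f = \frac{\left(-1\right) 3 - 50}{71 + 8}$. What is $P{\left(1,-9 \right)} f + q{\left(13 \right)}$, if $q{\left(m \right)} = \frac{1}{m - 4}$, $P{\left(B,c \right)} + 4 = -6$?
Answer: $- \frac{18911}{711} \approx -26.598$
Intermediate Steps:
$P{\left(B,c \right)} = -10$ ($P{\left(B,c \right)} = -4 - 6 = -10$)
$q{\left(m \right)} = \frac{1}{-4 + m}$
$f = \frac{211}{79}$ ($f = 2 - \frac{\left(-1\right) 3 - 50}{71 + 8} = 2 - \frac{-3 - 50}{79} = 2 - \left(-53\right) \frac{1}{79} = 2 - - \frac{53}{79} = 2 + \frac{53}{79} = \frac{211}{79} \approx 2.6709$)
$P{\left(1,-9 \right)} f + q{\left(13 \right)} = \left(-10\right) \frac{211}{79} + \frac{1}{-4 + 13} = - \frac{2110}{79} + \frac{1}{9} = - \frac{18911}{711}$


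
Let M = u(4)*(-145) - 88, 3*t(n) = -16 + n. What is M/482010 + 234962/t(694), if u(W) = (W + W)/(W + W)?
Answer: 56626990481/54467130 ≈ 1039.7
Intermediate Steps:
t(n) = -16/3 + n/3 (t(n) = (-16 + n)/3 = -16/3 + n/3)
u(W) = 1 (u(W) = (2*W)/((2*W)) = (2*W)*(1/(2*W)) = 1)
M = -233 (M = 1*(-145) - 88 = -145 - 88 = -233)
M/482010 + 234962/t(694) = -233/482010 + 234962/(-16/3 + (⅓)*694) = -233*1/482010 + 234962/(-16/3 + 694/3) = -233/482010 + 234962/226 = -233/482010 + 234962*(1/226) = -233/482010 + 117481/113 = 56626990481/54467130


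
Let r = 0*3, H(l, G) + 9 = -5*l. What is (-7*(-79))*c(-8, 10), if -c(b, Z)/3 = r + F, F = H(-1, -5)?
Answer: 6636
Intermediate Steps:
H(l, G) = -9 - 5*l
F = -4 (F = -9 - 5*(-1) = -9 + 5 = -4)
r = 0
c(b, Z) = 12 (c(b, Z) = -3*(0 - 4) = -3*(-4) = 12)
(-7*(-79))*c(-8, 10) = -7*(-79)*12 = 553*12 = 6636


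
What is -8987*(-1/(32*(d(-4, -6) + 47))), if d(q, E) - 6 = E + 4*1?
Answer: 8987/1632 ≈ 5.5067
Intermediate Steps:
d(q, E) = 10 + E (d(q, E) = 6 + (E + 4*1) = 6 + (E + 4) = 6 + (4 + E) = 10 + E)
-8987*(-1/(32*(d(-4, -6) + 47))) = -8987*(-1/(32*((10 - 6) + 47))) = -8987*(-1/(32*(4 + 47))) = -8987/((-32*51)) = -8987/(-1632) = -8987*(-1/1632) = 8987/1632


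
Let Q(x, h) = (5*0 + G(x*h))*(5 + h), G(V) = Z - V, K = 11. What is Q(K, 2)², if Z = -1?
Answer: 25921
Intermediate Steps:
G(V) = -1 - V
Q(x, h) = (-1 - h*x)*(5 + h) (Q(x, h) = (5*0 + (-1 - x*h))*(5 + h) = (0 + (-1 - h*x))*(5 + h) = (-1 - h*x)*(5 + h))
Q(K, 2)² = (-(1 + 2*11)*(5 + 2))² = (-1*(1 + 22)*7)² = (-1*23*7)² = (-161)² = 25921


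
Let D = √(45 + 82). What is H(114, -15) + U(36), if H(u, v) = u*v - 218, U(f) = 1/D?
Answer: -1928 + √127/127 ≈ -1927.9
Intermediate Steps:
D = √127 ≈ 11.269
U(f) = √127/127 (U(f) = 1/(√127) = √127/127)
H(u, v) = -218 + u*v
H(114, -15) + U(36) = (-218 + 114*(-15)) + √127/127 = (-218 - 1710) + √127/127 = -1928 + √127/127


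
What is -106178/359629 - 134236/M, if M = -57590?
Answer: 21080183712/10355517055 ≈ 2.0356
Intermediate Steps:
-106178/359629 - 134236/M = -106178/359629 - 134236/(-57590) = -106178*1/359629 - 134236*(-1/57590) = -106178/359629 + 67118/28795 = 21080183712/10355517055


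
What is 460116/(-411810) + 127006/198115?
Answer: -1295118016/2719524605 ≈ -0.47623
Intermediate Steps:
460116/(-411810) + 127006/198115 = 460116*(-1/411810) + 127006*(1/198115) = -76686/68635 + 127006/198115 = -1295118016/2719524605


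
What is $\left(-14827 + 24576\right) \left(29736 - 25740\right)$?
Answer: $38957004$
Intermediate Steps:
$\left(-14827 + 24576\right) \left(29736 - 25740\right) = 9749 \left(29736 - 25740\right) = 9749 \cdot 3996 = 38957004$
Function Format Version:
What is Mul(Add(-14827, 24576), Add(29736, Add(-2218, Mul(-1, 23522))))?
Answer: 38957004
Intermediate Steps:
Mul(Add(-14827, 24576), Add(29736, Add(-2218, Mul(-1, 23522)))) = Mul(9749, Add(29736, Add(-2218, -23522))) = Mul(9749, Add(29736, -25740)) = Mul(9749, 3996) = 38957004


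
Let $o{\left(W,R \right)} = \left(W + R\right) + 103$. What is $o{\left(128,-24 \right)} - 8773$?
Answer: $-8566$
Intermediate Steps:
$o{\left(W,R \right)} = 103 + R + W$ ($o{\left(W,R \right)} = \left(R + W\right) + 103 = 103 + R + W$)
$o{\left(128,-24 \right)} - 8773 = \left(103 - 24 + 128\right) - 8773 = 207 - 8773 = -8566$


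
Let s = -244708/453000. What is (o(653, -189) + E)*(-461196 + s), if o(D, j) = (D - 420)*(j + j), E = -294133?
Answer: 19962865838806639/113250 ≈ 1.7627e+11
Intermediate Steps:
o(D, j) = 2*j*(-420 + D) (o(D, j) = (-420 + D)*(2*j) = 2*j*(-420 + D))
s = -61177/113250 (s = -244708*1/453000 = -61177/113250 ≈ -0.54019)
(o(653, -189) + E)*(-461196 + s) = (2*(-189)*(-420 + 653) - 294133)*(-461196 - 61177/113250) = (2*(-189)*233 - 294133)*(-52230508177/113250) = (-88074 - 294133)*(-52230508177/113250) = -382207*(-52230508177/113250) = 19962865838806639/113250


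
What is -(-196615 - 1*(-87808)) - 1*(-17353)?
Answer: 126160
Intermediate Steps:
-(-196615 - 1*(-87808)) - 1*(-17353) = -(-196615 + 87808) + 17353 = -1*(-108807) + 17353 = 108807 + 17353 = 126160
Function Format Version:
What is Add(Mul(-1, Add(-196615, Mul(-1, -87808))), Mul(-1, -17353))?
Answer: 126160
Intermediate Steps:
Add(Mul(-1, Add(-196615, Mul(-1, -87808))), Mul(-1, -17353)) = Add(Mul(-1, Add(-196615, 87808)), 17353) = Add(Mul(-1, -108807), 17353) = Add(108807, 17353) = 126160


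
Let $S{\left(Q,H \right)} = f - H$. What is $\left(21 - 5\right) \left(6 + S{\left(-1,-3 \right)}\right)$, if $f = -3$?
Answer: $96$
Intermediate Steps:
$S{\left(Q,H \right)} = -3 - H$
$\left(21 - 5\right) \left(6 + S{\left(-1,-3 \right)}\right) = \left(21 - 5\right) \left(6 - 0\right) = \left(21 - 5\right) \left(6 + \left(-3 + 3\right)\right) = 16 \left(6 + 0\right) = 16 \cdot 6 = 96$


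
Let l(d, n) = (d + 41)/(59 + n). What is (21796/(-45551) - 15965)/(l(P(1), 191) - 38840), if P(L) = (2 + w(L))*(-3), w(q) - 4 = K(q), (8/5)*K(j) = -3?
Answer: 1454487022000/3538391248821 ≈ 0.41106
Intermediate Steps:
K(j) = -15/8 (K(j) = (5/8)*(-3) = -15/8)
w(q) = 17/8 (w(q) = 4 - 15/8 = 17/8)
P(L) = -99/8 (P(L) = (2 + 17/8)*(-3) = (33/8)*(-3) = -99/8)
l(d, n) = (41 + d)/(59 + n)
(21796/(-45551) - 15965)/(l(P(1), 191) - 38840) = (21796/(-45551) - 15965)/((41 - 99/8)/(59 + 191) - 38840) = (21796*(-1/45551) - 15965)/((229/8)/250 - 38840) = (-21796/45551 - 15965)/((1/250)*(229/8) - 38840) = -727243511/(45551*(229/2000 - 38840)) = -727243511/(45551*(-77679771/2000)) = -727243511/45551*(-2000/77679771) = 1454487022000/3538391248821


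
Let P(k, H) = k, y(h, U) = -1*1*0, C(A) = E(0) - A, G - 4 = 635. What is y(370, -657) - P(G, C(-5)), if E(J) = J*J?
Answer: -639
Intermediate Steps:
G = 639 (G = 4 + 635 = 639)
E(J) = J**2
C(A) = -A (C(A) = 0**2 - A = 0 - A = -A)
y(h, U) = 0 (y(h, U) = -1*0 = 0)
y(370, -657) - P(G, C(-5)) = 0 - 1*639 = 0 - 639 = -639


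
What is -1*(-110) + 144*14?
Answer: 2126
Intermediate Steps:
-1*(-110) + 144*14 = 110 + 2016 = 2126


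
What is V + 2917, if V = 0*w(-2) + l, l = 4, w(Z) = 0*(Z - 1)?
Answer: 2921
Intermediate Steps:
w(Z) = 0 (w(Z) = 0*(-1 + Z) = 0)
V = 4 (V = 0*0 + 4 = 0 + 4 = 4)
V + 2917 = 4 + 2917 = 2921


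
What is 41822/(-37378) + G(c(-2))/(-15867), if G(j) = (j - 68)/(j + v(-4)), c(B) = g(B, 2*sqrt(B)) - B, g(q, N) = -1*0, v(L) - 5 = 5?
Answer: -60307645/53916066 ≈ -1.1185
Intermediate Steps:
v(L) = 10 (v(L) = 5 + 5 = 10)
g(q, N) = 0
c(B) = -B (c(B) = 0 - B = -B)
G(j) = (-68 + j)/(10 + j) (G(j) = (j - 68)/(j + 10) = (-68 + j)/(10 + j))
41822/(-37378) + G(c(-2))/(-15867) = 41822/(-37378) + ((-68 - 1*(-2))/(10 - 1*(-2)))/(-15867) = 41822*(-1/37378) + ((-68 + 2)/(10 + 2))*(-1/15867) = -1901/1699 + (-66/12)*(-1/15867) = -1901/1699 + ((1/12)*(-66))*(-1/15867) = -1901/1699 - 11/2*(-1/15867) = -1901/1699 + 11/31734 = -60307645/53916066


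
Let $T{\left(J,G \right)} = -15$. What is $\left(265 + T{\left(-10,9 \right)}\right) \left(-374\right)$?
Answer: $-93500$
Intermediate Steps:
$\left(265 + T{\left(-10,9 \right)}\right) \left(-374\right) = \left(265 - 15\right) \left(-374\right) = 250 \left(-374\right) = -93500$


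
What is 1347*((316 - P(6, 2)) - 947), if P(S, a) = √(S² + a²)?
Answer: -849957 - 2694*√10 ≈ -8.5848e+5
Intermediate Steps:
1347*((316 - P(6, 2)) - 947) = 1347*((316 - √(6² + 2²)) - 947) = 1347*((316 - √(36 + 4)) - 947) = 1347*((316 - √40) - 947) = 1347*((316 - 2*√10) - 947) = 1347*(-631 - 2*√10) = -849957 - 2694*√10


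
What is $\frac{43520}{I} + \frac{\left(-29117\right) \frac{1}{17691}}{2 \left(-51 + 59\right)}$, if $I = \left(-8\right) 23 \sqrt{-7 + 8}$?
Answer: $- \frac{1540494331}{6510288} \approx -236.62$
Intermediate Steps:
$I = -184$ ($I = - 184 \sqrt{1} = \left(-184\right) 1 = -184$)
$\frac{43520}{I} + \frac{\left(-29117\right) \frac{1}{17691}}{2 \left(-51 + 59\right)} = \frac{43520}{-184} + \frac{\left(-29117\right) \frac{1}{17691}}{2 \left(-51 + 59\right)} = 43520 \left(- \frac{1}{184}\right) + \frac{\left(-29117\right) \frac{1}{17691}}{2 \cdot 8} = - \frac{5440}{23} - \frac{29117}{17691 \cdot 16} = - \frac{5440}{23} - \frac{29117}{283056} = - \frac{1540494331}{6510288}$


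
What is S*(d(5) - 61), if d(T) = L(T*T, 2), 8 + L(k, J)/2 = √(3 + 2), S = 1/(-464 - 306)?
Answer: ⅒ - √5/385 ≈ 0.094192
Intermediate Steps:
S = -1/770 (S = 1/(-770) = -1/770 ≈ -0.0012987)
L(k, J) = -16 + 2*√5 (L(k, J) = -16 + 2*√(3 + 2) = -16 + 2*√5)
d(T) = -16 + 2*√5
S*(d(5) - 61) = -((-16 + 2*√5) - 61)/770 = -(-77 + 2*√5)/770 = ⅒ - √5/385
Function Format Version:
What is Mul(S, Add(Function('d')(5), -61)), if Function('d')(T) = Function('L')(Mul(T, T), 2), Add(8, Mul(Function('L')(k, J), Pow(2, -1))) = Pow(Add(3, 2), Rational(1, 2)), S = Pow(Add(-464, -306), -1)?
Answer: Add(Rational(1, 10), Mul(Rational(-1, 385), Pow(5, Rational(1, 2)))) ≈ 0.094192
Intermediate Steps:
S = Rational(-1, 770) (S = Pow(-770, -1) = Rational(-1, 770) ≈ -0.0012987)
Function('L')(k, J) = Add(-16, Mul(2, Pow(5, Rational(1, 2)))) (Function('L')(k, J) = Add(-16, Mul(2, Pow(Add(3, 2), Rational(1, 2)))) = Add(-16, Mul(2, Pow(5, Rational(1, 2)))))
Function('d')(T) = Add(-16, Mul(2, Pow(5, Rational(1, 2))))
Mul(S, Add(Function('d')(5), -61)) = Mul(Rational(-1, 770), Add(Add(-16, Mul(2, Pow(5, Rational(1, 2)))), -61)) = Mul(Rational(-1, 770), Add(-77, Mul(2, Pow(5, Rational(1, 2))))) = Add(Rational(1, 10), Mul(Rational(-1, 385), Pow(5, Rational(1, 2))))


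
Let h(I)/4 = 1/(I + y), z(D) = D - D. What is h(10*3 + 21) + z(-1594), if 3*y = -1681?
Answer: -3/382 ≈ -0.0078534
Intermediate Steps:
y = -1681/3 (y = (⅓)*(-1681) = -1681/3 ≈ -560.33)
z(D) = 0
h(I) = 4/(-1681/3 + I) (h(I) = 4/(I - 1681/3) = 4/(-1681/3 + I))
h(10*3 + 21) + z(-1594) = 12/(-1681 + 3*(10*3 + 21)) + 0 = 12/(-1681 + 3*(30 + 21)) + 0 = 12/(-1681 + 3*51) + 0 = 12/(-1681 + 153) + 0 = 12/(-1528) + 0 = 12*(-1/1528) + 0 = -3/382 + 0 = -3/382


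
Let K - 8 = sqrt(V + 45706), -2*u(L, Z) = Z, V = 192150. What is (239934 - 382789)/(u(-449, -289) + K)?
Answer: 87141550/858399 - 2285680*sqrt(14866)/858399 ≈ -223.14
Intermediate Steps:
u(L, Z) = -Z/2
K = 8 + 4*sqrt(14866) (K = 8 + sqrt(192150 + 45706) = 8 + sqrt(237856) = 8 + 4*sqrt(14866) ≈ 495.71)
(239934 - 382789)/(u(-449, -289) + K) = (239934 - 382789)/(-1/2*(-289) + (8 + 4*sqrt(14866))) = -142855/(289/2 + (8 + 4*sqrt(14866))) = -142855/(305/2 + 4*sqrt(14866))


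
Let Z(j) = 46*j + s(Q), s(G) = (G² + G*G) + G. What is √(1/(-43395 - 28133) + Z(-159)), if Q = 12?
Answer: I*√8971352781626/35764 ≈ 83.75*I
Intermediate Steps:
s(G) = G + 2*G² (s(G) = (G² + G²) + G = 2*G² + G = G + 2*G²)
Z(j) = 300 + 46*j (Z(j) = 46*j + 12*(1 + 2*12) = 46*j + 12*(1 + 24) = 46*j + 12*25 = 46*j + 300 = 300 + 46*j)
√(1/(-43395 - 28133) + Z(-159)) = √(1/(-43395 - 28133) + (300 + 46*(-159))) = √(1/(-71528) + (300 - 7314)) = √(-1/71528 - 7014) = √(-501697393/71528) = I*√8971352781626/35764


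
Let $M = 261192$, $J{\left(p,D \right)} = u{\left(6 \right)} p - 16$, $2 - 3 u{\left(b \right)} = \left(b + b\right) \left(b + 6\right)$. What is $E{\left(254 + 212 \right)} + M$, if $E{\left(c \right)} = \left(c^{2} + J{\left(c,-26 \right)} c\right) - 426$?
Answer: $- \frac{29424754}{3} \approx -9.8083 \cdot 10^{6}$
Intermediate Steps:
$u{\left(b \right)} = \frac{2}{3} - \frac{2 b \left(6 + b\right)}{3}$ ($u{\left(b \right)} = \frac{2}{3} - \frac{\left(b + b\right) \left(b + 6\right)}{3} = \frac{2}{3} - \frac{2 b \left(6 + b\right)}{3}$)
$J{\left(p,D \right)} = -16 - \frac{142 p}{3}$ ($J{\left(p,D \right)} = \left(\frac{2}{3} - 24 - \frac{2 \cdot 6^{2}}{3}\right) p - 16 = \left(\frac{2}{3} - 24 - 24\right) p - 16 = - \frac{142 p}{3} - 16 = -16 - \frac{142 p}{3}$)
$E{\left(c \right)} = -426 + c^{2} + c \left(-16 - \frac{142 c}{3}\right)$ ($E{\left(c \right)} = \left(c^{2} + \left(-16 - \frac{142 c}{3}\right) c\right) - 426 = \left(c^{2} + c \left(-16 - \frac{142 c}{3}\right)\right) - 426 = -426 + c^{2} + c \left(-16 - \frac{142 c}{3}\right)$)
$E{\left(254 + 212 \right)} + M = \left(-426 - 16 \left(254 + 212\right) - \frac{139 \left(254 + 212\right)^{2}}{3}\right) + 261192 = \left(-426 - 7456 - \frac{139 \cdot 466^{2}}{3}\right) + 261192 = \left(-426 - 7456 - \frac{30184684}{3}\right) + 261192 = - \frac{30208330}{3} + 261192 = - \frac{29424754}{3}$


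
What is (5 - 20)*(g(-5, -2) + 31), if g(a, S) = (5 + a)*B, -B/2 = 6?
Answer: -465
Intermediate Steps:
B = -12 (B = -2*6 = -12)
g(a, S) = -60 - 12*a (g(a, S) = (5 + a)*(-12) = -60 - 12*a)
(5 - 20)*(g(-5, -2) + 31) = (5 - 20)*((-60 - 12*(-5)) + 31) = -15*((-60 + 60) + 31) = -15*(0 + 31) = -15*31 = -465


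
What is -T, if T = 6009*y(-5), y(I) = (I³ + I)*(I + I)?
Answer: -7811700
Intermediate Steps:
y(I) = 2*I*(I + I³) (y(I) = (I + I³)*(2*I) = 2*I*(I + I³))
T = 7811700 (T = 6009*(2*(-5)²*(1 + (-5)²)) = 6009*(2*25*(1 + 25)) = 6009*(2*25*26) = 6009*1300 = 7811700)
-T = -1*7811700 = -7811700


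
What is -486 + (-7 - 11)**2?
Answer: -162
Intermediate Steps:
-486 + (-7 - 11)**2 = -486 + (-18)**2 = -486 + 324 = -162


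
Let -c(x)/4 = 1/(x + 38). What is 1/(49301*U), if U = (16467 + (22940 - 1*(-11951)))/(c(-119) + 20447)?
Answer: 1656211/205092061398 ≈ 8.0755e-6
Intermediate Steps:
c(x) = -4/(38 + x) (c(x) = -4/(x + 38) = -4/(38 + x))
U = 4159998/1656211 (U = (16467 + (22940 - 1*(-11951)))/(-4/(38 - 119) + 20447) = (16467 + (22940 + 11951))/(-4/(-81) + 20447) = (16467 + 34891)/(-4*(-1/81) + 20447) = 51358/(4/81 + 20447) = 51358/(1656211/81) = 51358*(81/1656211) = 4159998/1656211 ≈ 2.5118)
1/(49301*U) = 1/(49301*(4159998/1656211)) = (1/49301)*(1656211/4159998) = 1656211/205092061398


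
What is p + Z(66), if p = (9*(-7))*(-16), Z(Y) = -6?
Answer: 1002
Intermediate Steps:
p = 1008 (p = -63*(-16) = 1008)
p + Z(66) = 1008 - 6 = 1002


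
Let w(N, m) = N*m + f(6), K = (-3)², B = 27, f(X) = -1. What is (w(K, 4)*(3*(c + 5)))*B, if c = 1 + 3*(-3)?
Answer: -8505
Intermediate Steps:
c = -8 (c = 1 - 9 = -8)
K = 9
w(N, m) = -1 + N*m (w(N, m) = N*m - 1 = -1 + N*m)
(w(K, 4)*(3*(c + 5)))*B = ((-1 + 9*4)*(3*(-8 + 5)))*27 = ((-1 + 36)*(3*(-3)))*27 = (35*(-9))*27 = -315*27 = -8505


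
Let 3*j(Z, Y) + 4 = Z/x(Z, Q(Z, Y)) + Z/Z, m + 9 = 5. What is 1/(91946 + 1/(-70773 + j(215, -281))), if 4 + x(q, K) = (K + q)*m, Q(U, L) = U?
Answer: 366043343/33656221210306 ≈ 1.0876e-5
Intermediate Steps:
m = -4 (m = -9 + 5 = -4)
x(q, K) = -4 - 4*K - 4*q (x(q, K) = -4 + (K + q)*(-4) = -4 + (-4*K - 4*q) = -4 - 4*K - 4*q)
j(Z, Y) = -1 + Z/(3*(-4 - 8*Z)) (j(Z, Y) = -4/3 + (Z/(-4 - 4*Z - 4*Z) + Z/Z)/3 = -4/3 + (Z/(-4 - 8*Z) + 1)/3 = -4/3 + (1 + Z/(-4 - 8*Z))/3 = -4/3 + (⅓ + Z/(3*(-4 - 8*Z))) = -1 + Z/(3*(-4 - 8*Z)))
1/(91946 + 1/(-70773 + j(215, -281))) = 1/(91946 + 1/(-70773 + (-12 - 25*215)/(12*(1 + 2*215)))) = 1/(91946 + 1/(-70773 + (-12 - 5375)/(12*(1 + 430)))) = 1/(91946 + 1/(-70773 + (1/12)*(-5387)/431)) = 1/(91946 + 1/(-70773 + (1/12)*(1/431)*(-5387))) = 1/(91946 + 1/(-70773 - 5387/5172)) = 1/(91946 + 1/(-366043343/5172)) = 1/(91946 - 5172/366043343) = 1/(33656221210306/366043343) = 366043343/33656221210306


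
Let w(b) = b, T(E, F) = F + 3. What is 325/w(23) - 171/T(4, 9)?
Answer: -11/92 ≈ -0.11957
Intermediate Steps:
T(E, F) = 3 + F
325/w(23) - 171/T(4, 9) = 325/23 - 171/(3 + 9) = 325*(1/23) - 171/12 = 325/23 - 171*1/12 = 325/23 - 57/4 = -11/92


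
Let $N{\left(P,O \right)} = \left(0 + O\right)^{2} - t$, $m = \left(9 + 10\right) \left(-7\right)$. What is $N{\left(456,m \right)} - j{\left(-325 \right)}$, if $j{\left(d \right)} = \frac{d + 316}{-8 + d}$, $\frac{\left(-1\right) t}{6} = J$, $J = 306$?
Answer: $\frac{722424}{37} \approx 19525.0$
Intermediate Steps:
$t = -1836$ ($t = \left(-6\right) 306 = -1836$)
$j{\left(d \right)} = \frac{316 + d}{-8 + d}$
$m = -133$ ($m = 19 \left(-7\right) = -133$)
$N{\left(P,O \right)} = 1836 + O^{2}$ ($N{\left(P,O \right)} = \left(0 + O\right)^{2} - -1836 = O^{2} + 1836 = 1836 + O^{2}$)
$N{\left(456,m \right)} - j{\left(-325 \right)} = \left(1836 + \left(-133\right)^{2}\right) - \frac{316 - 325}{-8 - 325} = \left(1836 + 17689\right) - \frac{1}{-333} \left(-9\right) = 19525 - \left(- \frac{1}{333}\right) \left(-9\right) = 19525 - \frac{1}{37} = \frac{722424}{37}$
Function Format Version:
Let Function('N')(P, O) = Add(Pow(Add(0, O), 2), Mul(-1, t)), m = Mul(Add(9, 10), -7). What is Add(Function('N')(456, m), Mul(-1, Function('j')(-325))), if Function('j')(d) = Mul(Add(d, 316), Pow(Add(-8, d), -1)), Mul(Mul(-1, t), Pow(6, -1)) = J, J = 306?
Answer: Rational(722424, 37) ≈ 19525.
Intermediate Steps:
t = -1836 (t = Mul(-6, 306) = -1836)
Function('j')(d) = Mul(Pow(Add(-8, d), -1), Add(316, d)) (Function('j')(d) = Mul(Add(316, d), Pow(Add(-8, d), -1)) = Mul(Pow(Add(-8, d), -1), Add(316, d)))
m = -133 (m = Mul(19, -7) = -133)
Function('N')(P, O) = Add(1836, Pow(O, 2)) (Function('N')(P, O) = Add(Pow(Add(0, O), 2), Mul(-1, -1836)) = Add(Pow(O, 2), 1836) = Add(1836, Pow(O, 2)))
Add(Function('N')(456, m), Mul(-1, Function('j')(-325))) = Add(Add(1836, Pow(-133, 2)), Mul(-1, Mul(Pow(Add(-8, -325), -1), Add(316, -325)))) = Add(Add(1836, 17689), Mul(-1, Mul(Pow(-333, -1), -9))) = Add(19525, Mul(-1, Mul(Rational(-1, 333), -9))) = Add(19525, Mul(-1, Rational(1, 37))) = Add(19525, Rational(-1, 37)) = Rational(722424, 37)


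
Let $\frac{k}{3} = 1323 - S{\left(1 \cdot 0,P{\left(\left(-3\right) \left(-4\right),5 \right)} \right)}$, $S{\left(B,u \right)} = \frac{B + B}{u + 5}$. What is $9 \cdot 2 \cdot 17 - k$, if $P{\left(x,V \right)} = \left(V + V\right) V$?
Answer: $-3663$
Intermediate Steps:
$P{\left(x,V \right)} = 2 V^{2}$ ($P{\left(x,V \right)} = 2 V V = 2 V^{2}$)
$S{\left(B,u \right)} = \frac{2 B}{5 + u}$
$k = 3969$ ($k = 3 \left(1323 - \frac{2 \cdot 1 \cdot 0}{5 + 2 \cdot 5^{2}}\right) = 3 \left(1323 - 2 \cdot 0 \frac{1}{5 + 2 \cdot 25}\right) = 3 \left(1323 - 2 \cdot 0 \frac{1}{5 + 50}\right) = 3 \left(1323 - 2 \cdot 0 \cdot \frac{1}{55}\right) = 3 \left(1323 - 0\right) = 3 \left(1323 + 0\right) = 3 \cdot 1323 = 3969$)
$9 \cdot 2 \cdot 17 - k = 9 \cdot 2 \cdot 17 - 3969 = 18 \cdot 17 - 3969 = 306 - 3969 = -3663$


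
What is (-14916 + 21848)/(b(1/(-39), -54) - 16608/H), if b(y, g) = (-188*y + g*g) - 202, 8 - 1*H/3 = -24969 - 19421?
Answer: 3000727626/1176870407 ≈ 2.5498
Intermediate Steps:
H = 133194 (H = 24 - 3*(-24969 - 19421) = 24 - 3*(-44390) = 24 + 133170 = 133194)
b(y, g) = -202 + g² - 188*y (b(y, g) = (-188*y + g²) - 202 = (g² - 188*y) - 202 = -202 + g² - 188*y)
(-14916 + 21848)/(b(1/(-39), -54) - 16608/H) = (-14916 + 21848)/((-202 + (-54)² - 188/(-39)) - 16608/133194) = 6932/((-202 + 2916 - 188*(-1/39)) - 16608*1/133194) = 6932/((-202 + 2916 + 188/39) - 2768/22199) = 6932/(106034/39 - 2768/22199) = 6932/(2353740814/865761) = 6932*(865761/2353740814) = 3000727626/1176870407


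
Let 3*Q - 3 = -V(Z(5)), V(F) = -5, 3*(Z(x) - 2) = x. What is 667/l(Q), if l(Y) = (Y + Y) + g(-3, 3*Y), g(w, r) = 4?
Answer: 2001/28 ≈ 71.464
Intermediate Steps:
Z(x) = 2 + x/3
Q = 8/3 (Q = 1 + (-1*(-5))/3 = 1 + (⅓)*5 = 1 + 5/3 = 8/3 ≈ 2.6667)
l(Y) = 4 + 2*Y (l(Y) = (Y + Y) + 4 = 2*Y + 4 = 4 + 2*Y)
667/l(Q) = 667/(4 + 2*(8/3)) = 667/(4 + 16/3) = 667/(28/3) = 667*(3/28) = 2001/28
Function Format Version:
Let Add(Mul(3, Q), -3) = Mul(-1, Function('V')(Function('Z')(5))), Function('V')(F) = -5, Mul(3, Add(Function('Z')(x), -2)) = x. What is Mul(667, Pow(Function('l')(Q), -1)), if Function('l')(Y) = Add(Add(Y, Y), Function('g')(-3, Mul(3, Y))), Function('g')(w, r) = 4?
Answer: Rational(2001, 28) ≈ 71.464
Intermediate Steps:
Function('Z')(x) = Add(2, Mul(Rational(1, 3), x))
Q = Rational(8, 3) (Q = Add(1, Mul(Rational(1, 3), Mul(-1, -5))) = Add(1, Mul(Rational(1, 3), 5)) = Add(1, Rational(5, 3)) = Rational(8, 3) ≈ 2.6667)
Function('l')(Y) = Add(4, Mul(2, Y)) (Function('l')(Y) = Add(Add(Y, Y), 4) = Add(Mul(2, Y), 4) = Add(4, Mul(2, Y)))
Mul(667, Pow(Function('l')(Q), -1)) = Mul(667, Pow(Add(4, Mul(2, Rational(8, 3))), -1)) = Mul(667, Pow(Add(4, Rational(16, 3)), -1)) = Mul(667, Pow(Rational(28, 3), -1)) = Mul(667, Rational(3, 28)) = Rational(2001, 28)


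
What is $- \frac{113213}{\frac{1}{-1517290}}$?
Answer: $171776952770$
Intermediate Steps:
$- \frac{113213}{\frac{1}{-1517290}} = - \frac{113213}{- \frac{1}{1517290}} = \left(-113213\right) \left(-1517290\right) = 171776952770$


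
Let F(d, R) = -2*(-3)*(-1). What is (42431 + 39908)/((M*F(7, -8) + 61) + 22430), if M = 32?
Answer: 82339/22299 ≈ 3.6925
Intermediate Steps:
F(d, R) = -6 (F(d, R) = 6*(-1) = -6)
(42431 + 39908)/((M*F(7, -8) + 61) + 22430) = (42431 + 39908)/((32*(-6) + 61) + 22430) = 82339/((-192 + 61) + 22430) = 82339/(-131 + 22430) = 82339/22299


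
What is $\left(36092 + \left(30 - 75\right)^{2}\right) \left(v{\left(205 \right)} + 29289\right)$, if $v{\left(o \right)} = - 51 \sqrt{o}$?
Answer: $1116408813 - 1943967 \sqrt{205} \approx 1.0886 \cdot 10^{9}$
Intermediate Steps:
$\left(36092 + \left(30 - 75\right)^{2}\right) \left(v{\left(205 \right)} + 29289\right) = \left(36092 + \left(30 - 75\right)^{2}\right) \left(- 51 \sqrt{205} + 29289\right) = \left(36092 + \left(-45\right)^{2}\right) \left(29289 - 51 \sqrt{205}\right) = \left(36092 + 2025\right) \left(29289 - 51 \sqrt{205}\right) = 38117 \left(29289 - 51 \sqrt{205}\right) = 1116408813 - 1943967 \sqrt{205}$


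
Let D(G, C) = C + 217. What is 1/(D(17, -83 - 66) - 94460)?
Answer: -1/94392 ≈ -1.0594e-5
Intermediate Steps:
D(G, C) = 217 + C
1/(D(17, -83 - 66) - 94460) = 1/((217 + (-83 - 66)) - 94460) = 1/((217 - 149) - 94460) = 1/(68 - 94460) = 1/(-94392) = -1/94392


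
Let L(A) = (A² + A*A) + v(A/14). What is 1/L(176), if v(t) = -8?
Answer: 1/61944 ≈ 1.6144e-5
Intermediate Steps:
L(A) = -8 + 2*A² (L(A) = (A² + A*A) - 8 = (A² + A²) - 8 = 2*A² - 8 = -8 + 2*A²)
1/L(176) = 1/(-8 + 2*176²) = 1/(-8 + 2*30976) = 1/(-8 + 61952) = 1/61944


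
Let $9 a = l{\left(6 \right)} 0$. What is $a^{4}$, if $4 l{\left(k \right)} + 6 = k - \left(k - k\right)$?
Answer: $0$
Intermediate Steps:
$l{\left(k \right)} = - \frac{3}{2} + \frac{k}{4}$ ($l{\left(k \right)} = - \frac{3}{2} + \frac{k - \left(k - k\right)}{4} = - \frac{3}{2} + \frac{k - 0}{4} = - \frac{3}{2} + \frac{k + 0}{4} = - \frac{3}{2} + \frac{k}{4}$)
$a = 0$ ($a = \frac{\left(- \frac{3}{2} + \frac{1}{4} \cdot 6\right) 0}{9} = \frac{\left(- \frac{3}{2} + \frac{3}{2}\right) 0}{9} = \frac{0 \cdot 0}{9} = \frac{1}{9} \cdot 0 = 0$)
$a^{4} = 0^{4} = 0$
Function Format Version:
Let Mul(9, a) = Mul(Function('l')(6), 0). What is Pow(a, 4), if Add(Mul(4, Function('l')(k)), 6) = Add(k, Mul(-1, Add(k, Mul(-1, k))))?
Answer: 0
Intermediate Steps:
Function('l')(k) = Add(Rational(-3, 2), Mul(Rational(1, 4), k)) (Function('l')(k) = Add(Rational(-3, 2), Mul(Rational(1, 4), Add(k, Mul(-1, Add(k, Mul(-1, k)))))) = Add(Rational(-3, 2), Mul(Rational(1, 4), Add(k, Mul(-1, 0)))) = Add(Rational(-3, 2), Mul(Rational(1, 4), Add(k, 0))) = Add(Rational(-3, 2), Mul(Rational(1, 4), k)))
a = 0 (a = Mul(Rational(1, 9), Mul(Add(Rational(-3, 2), Mul(Rational(1, 4), 6)), 0)) = Mul(Rational(1, 9), Mul(Add(Rational(-3, 2), Rational(3, 2)), 0)) = Mul(Rational(1, 9), Mul(0, 0)) = Mul(Rational(1, 9), 0) = 0)
Pow(a, 4) = Pow(0, 4) = 0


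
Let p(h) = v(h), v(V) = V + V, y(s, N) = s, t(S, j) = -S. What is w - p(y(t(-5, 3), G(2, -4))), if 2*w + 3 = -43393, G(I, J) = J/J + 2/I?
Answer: -21708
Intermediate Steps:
G(I, J) = 1 + 2/I
v(V) = 2*V
p(h) = 2*h
w = -21698 (w = -3/2 + (½)*(-43393) = -3/2 - 43393/2 = -21698)
w - p(y(t(-5, 3), G(2, -4))) = -21698 - 2*(-1*(-5)) = -21698 - 2*5 = -21698 - 1*10 = -21698 - 10 = -21708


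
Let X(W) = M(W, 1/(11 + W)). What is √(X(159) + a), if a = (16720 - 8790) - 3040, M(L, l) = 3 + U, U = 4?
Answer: √4897 ≈ 69.979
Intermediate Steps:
M(L, l) = 7 (M(L, l) = 3 + 4 = 7)
X(W) = 7
a = 4890 (a = 7930 - 3040 = 4890)
√(X(159) + a) = √(7 + 4890) = √4897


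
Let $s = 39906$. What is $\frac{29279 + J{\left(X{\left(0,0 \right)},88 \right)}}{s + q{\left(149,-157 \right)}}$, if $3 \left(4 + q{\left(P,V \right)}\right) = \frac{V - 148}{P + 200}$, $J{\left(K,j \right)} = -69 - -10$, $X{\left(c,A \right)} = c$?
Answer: $\frac{30593340}{41777089} \approx 0.7323$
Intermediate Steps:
$J{\left(K,j \right)} = -59$ ($J{\left(K,j \right)} = -69 + 10 = -59$)
$q{\left(P,V \right)} = -4 + \frac{-148 + V}{3 \left(200 + P\right)}$ ($q{\left(P,V \right)} = -4 + \frac{\left(V - 148\right) \frac{1}{P + 200}}{3} = -4 + \frac{\left(-148 + V\right) \frac{1}{200 + P}}{3} = -4 + \frac{\frac{1}{200 + P} \left(-148 + V\right)}{3} = -4 + \frac{-148 + V}{3 \left(200 + P\right)}$)
$\frac{29279 + J{\left(X{\left(0,0 \right)},88 \right)}}{s + q{\left(149,-157 \right)}} = \frac{29279 - 59}{39906 + \frac{-2548 - 157 - 1788}{3 \left(200 + 149\right)}} = \frac{29220}{39906 + \frac{-2548 - 157 - 1788}{3 \cdot 349}} = \frac{29220}{39906 + \frac{1}{3} \cdot \frac{1}{349} \left(-4493\right)} = \frac{29220}{39906 - \frac{4493}{1047}} = \frac{29220}{\frac{41777089}{1047}} = 29220 \cdot \frac{1047}{41777089} = \frac{30593340}{41777089}$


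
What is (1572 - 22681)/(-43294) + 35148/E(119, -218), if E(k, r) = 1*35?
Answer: 1522436327/1515290 ≈ 1004.7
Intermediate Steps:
E(k, r) = 35
(1572 - 22681)/(-43294) + 35148/E(119, -218) = (1572 - 22681)/(-43294) + 35148/35 = -21109*(-1/43294) + 35148*(1/35) = 21109/43294 + 35148/35 = 1522436327/1515290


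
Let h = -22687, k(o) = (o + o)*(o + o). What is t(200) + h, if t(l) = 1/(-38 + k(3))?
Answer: -45375/2 ≈ -22688.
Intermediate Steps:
k(o) = 4*o² (k(o) = (2*o)*(2*o) = 4*o²)
t(l) = -½ (t(l) = 1/(-38 + 4*3²) = 1/(-38 + 4*9) = 1/(-38 + 36) = 1/(-2) = -½)
t(200) + h = -½ - 22687 = -45375/2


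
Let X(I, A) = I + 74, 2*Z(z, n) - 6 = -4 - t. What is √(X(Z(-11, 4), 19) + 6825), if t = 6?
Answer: 11*√57 ≈ 83.048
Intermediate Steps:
Z(z, n) = -2 (Z(z, n) = 3 + (-4 - 1*6)/2 = 3 + (-4 - 6)/2 = 3 + (½)*(-10) = 3 - 5 = -2)
X(I, A) = 74 + I
√(X(Z(-11, 4), 19) + 6825) = √((74 - 2) + 6825) = √(72 + 6825) = √6897 = 11*√57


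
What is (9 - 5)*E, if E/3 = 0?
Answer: 0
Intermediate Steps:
E = 0 (E = 3*0 = 0)
(9 - 5)*E = (9 - 5)*0 = 4*0 = 0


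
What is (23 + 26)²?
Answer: 2401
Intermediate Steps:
(23 + 26)² = 49² = 2401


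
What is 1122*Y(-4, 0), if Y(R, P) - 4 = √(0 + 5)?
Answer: 4488 + 1122*√5 ≈ 6996.9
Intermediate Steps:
Y(R, P) = 4 + √5 (Y(R, P) = 4 + √(0 + 5) = 4 + √5)
1122*Y(-4, 0) = 1122*(4 + √5) = 4488 + 1122*√5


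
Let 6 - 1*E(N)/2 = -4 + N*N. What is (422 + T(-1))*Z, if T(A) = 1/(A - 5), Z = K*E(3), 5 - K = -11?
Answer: 40496/3 ≈ 13499.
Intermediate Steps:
E(N) = 20 - 2*N² (E(N) = 12 - 2*(-4 + N*N) = 12 - 2*(-4 + N²) = 12 + (8 - 2*N²) = 20 - 2*N²)
K = 16 (K = 5 - 1*(-11) = 5 + 11 = 16)
Z = 32 (Z = 16*(20 - 2*3²) = 16*(20 - 2*9) = 16*(20 - 18) = 16*2 = 32)
T(A) = 1/(-5 + A)
(422 + T(-1))*Z = (422 + 1/(-5 - 1))*32 = (422 + 1/(-6))*32 = (422 - ⅙)*32 = (2531/6)*32 = 40496/3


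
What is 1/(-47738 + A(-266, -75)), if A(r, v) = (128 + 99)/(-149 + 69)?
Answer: -80/3819267 ≈ -2.0946e-5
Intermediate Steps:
A(r, v) = -227/80 (A(r, v) = 227/(-80) = 227*(-1/80) = -227/80)
1/(-47738 + A(-266, -75)) = 1/(-47738 - 227/80) = 1/(-3819267/80) = -80/3819267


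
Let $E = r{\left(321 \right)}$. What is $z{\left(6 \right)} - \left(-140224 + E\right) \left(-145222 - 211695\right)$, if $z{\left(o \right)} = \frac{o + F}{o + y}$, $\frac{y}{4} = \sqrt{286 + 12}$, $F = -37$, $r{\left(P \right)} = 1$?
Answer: $- \frac{118413502913613}{2366} - \frac{31 \sqrt{298}}{1183} \approx -5.0048 \cdot 10^{10}$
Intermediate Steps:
$E = 1$
$y = 4 \sqrt{298}$ ($y = 4 \sqrt{286 + 12} = 4 \sqrt{298} \approx 69.051$)
$z{\left(o \right)} = \frac{-37 + o}{o + 4 \sqrt{298}}$ ($z{\left(o \right)} = \frac{o - 37}{o + 4 \sqrt{298}} = \frac{-37 + o}{o + 4 \sqrt{298}}$)
$z{\left(6 \right)} - \left(-140224 + E\right) \left(-145222 - 211695\right) = \frac{-37 + 6}{6 + 4 \sqrt{298}} - \left(-140224 + 1\right) \left(-145222 - 211695\right) = \frac{1}{6 + 4 \sqrt{298}} \left(-31\right) - \left(-140223\right) \left(-356917\right) = - \frac{31}{6 + 4 \sqrt{298}} - 50047972491 = -50047972491 - \frac{31}{6 + 4 \sqrt{298}}$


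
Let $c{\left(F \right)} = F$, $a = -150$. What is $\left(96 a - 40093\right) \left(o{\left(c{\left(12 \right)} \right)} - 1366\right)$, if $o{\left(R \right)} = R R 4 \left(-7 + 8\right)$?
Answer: $43049470$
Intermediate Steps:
$o{\left(R \right)} = 4 R^{2}$ ($o{\left(R \right)} = R^{2} \cdot 4 \cdot 1 = 4 R^{2} \cdot 1 = 4 R^{2}$)
$\left(96 a - 40093\right) \left(o{\left(c{\left(12 \right)} \right)} - 1366\right) = \left(96 \left(-150\right) - 40093\right) \left(4 \cdot 12^{2} - 1366\right) = \left(-14400 - 40093\right) \left(4 \cdot 144 - 1366\right) = - 54493 \left(576 - 1366\right) = \left(-54493\right) \left(-790\right) = 43049470$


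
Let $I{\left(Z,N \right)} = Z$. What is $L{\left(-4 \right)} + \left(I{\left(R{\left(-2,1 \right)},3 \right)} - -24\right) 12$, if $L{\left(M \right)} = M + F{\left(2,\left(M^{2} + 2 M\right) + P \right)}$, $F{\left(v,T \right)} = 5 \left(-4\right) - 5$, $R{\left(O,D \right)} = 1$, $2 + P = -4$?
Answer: $271$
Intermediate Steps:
$P = -6$ ($P = -2 - 4 = -6$)
$F{\left(v,T \right)} = -25$ ($F{\left(v,T \right)} = -20 - 5 = -25$)
$L{\left(M \right)} = -25 + M$ ($L{\left(M \right)} = M - 25 = -25 + M$)
$L{\left(-4 \right)} + \left(I{\left(R{\left(-2,1 \right)},3 \right)} - -24\right) 12 = \left(-25 - 4\right) + \left(1 - -24\right) 12 = -29 + \left(1 + 24\right) 12 = -29 + 25 \cdot 12 = -29 + 300 = 271$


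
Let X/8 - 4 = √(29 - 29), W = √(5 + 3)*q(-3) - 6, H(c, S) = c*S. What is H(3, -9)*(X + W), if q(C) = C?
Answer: -702 + 162*√2 ≈ -472.90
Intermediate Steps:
H(c, S) = S*c
W = -6 - 6*√2 (W = √(5 + 3)*(-3) - 6 = √8*(-3) - 6 = (2*√2)*(-3) - 6 = -6*√2 - 6 = -6 - 6*√2 ≈ -14.485)
X = 32 (X = 32 + 8*√(29 - 29) = 32 + 8*√0 = 32 + 8*0 = 32 + 0 = 32)
H(3, -9)*(X + W) = (-9*3)*(32 + (-6 - 6*√2)) = -27*(26 - 6*√2) = -702 + 162*√2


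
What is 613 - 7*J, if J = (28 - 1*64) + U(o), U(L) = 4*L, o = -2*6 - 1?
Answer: 1229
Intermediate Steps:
o = -13 (o = -12 - 1 = -13)
J = -88 (J = (28 - 1*64) + 4*(-13) = (28 - 64) - 52 = -36 - 52 = -88)
613 - 7*J = 613 - 7*(-88) = 613 - 1*(-616) = 613 + 616 = 1229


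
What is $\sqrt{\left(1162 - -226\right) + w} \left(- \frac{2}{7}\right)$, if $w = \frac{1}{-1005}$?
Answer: $- \frac{2 \sqrt{1401913695}}{7035} \approx -10.645$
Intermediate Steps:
$w = - \frac{1}{1005} \approx -0.00099503$
$\sqrt{\left(1162 - -226\right) + w} \left(- \frac{2}{7}\right) = \sqrt{\left(1162 - -226\right) - \frac{1}{1005}} \left(- \frac{2}{7}\right) = \sqrt{\left(1162 + 226\right) - \frac{1}{1005}} \left(\left(-2\right) \frac{1}{7}\right) = \sqrt{1388 - \frac{1}{1005}} \left(- \frac{2}{7}\right) = \sqrt{\frac{1394939}{1005}} \left(- \frac{2}{7}\right) = \frac{\sqrt{1401913695}}{1005} \left(- \frac{2}{7}\right) = - \frac{2 \sqrt{1401913695}}{7035}$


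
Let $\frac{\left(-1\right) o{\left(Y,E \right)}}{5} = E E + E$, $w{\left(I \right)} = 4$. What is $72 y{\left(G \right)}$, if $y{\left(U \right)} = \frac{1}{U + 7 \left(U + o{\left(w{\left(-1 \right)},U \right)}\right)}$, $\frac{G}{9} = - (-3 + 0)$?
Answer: $- \frac{2}{729} \approx -0.0027435$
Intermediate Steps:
$o{\left(Y,E \right)} = - 5 E - 5 E^{2}$ ($o{\left(Y,E \right)} = - 5 \left(E E + E\right) = - 5 \left(E^{2} + E\right) = - 5 \left(E + E^{2}\right) = - 5 E - 5 E^{2}$)
$G = 27$ ($G = 9 \left(- (-3 + 0)\right) = 9 \left(\left(-1\right) \left(-3\right)\right) = 9 \cdot 3 = 27$)
$y{\left(U \right)} = \frac{1}{8 U - 35 U \left(1 + U\right)}$ ($y{\left(U \right)} = \frac{1}{U + 7 \left(U - 5 U \left(1 + U\right)\right)} = \frac{1}{U - \left(- 7 U + 35 U \left(1 + U\right)\right)} = \frac{1}{8 U - 35 U \left(1 + U\right)}$)
$72 y{\left(G \right)} = 72 \left(- \frac{1}{27 \left(27 + 35 \cdot 27\right)}\right) = 72 \left(\left(-1\right) \frac{1}{27} \frac{1}{27 + 945}\right) = 72 \left(\left(-1\right) \frac{1}{27} \cdot \frac{1}{972}\right) = 72 \left(- \frac{1}{26244}\right) = - \frac{2}{729}$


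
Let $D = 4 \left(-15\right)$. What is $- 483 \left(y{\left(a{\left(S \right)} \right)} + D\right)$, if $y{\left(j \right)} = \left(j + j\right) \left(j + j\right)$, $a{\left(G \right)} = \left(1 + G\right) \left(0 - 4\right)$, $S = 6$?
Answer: $-1485708$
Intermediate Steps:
$a{\left(G \right)} = -4 - 4 G$ ($a{\left(G \right)} = \left(1 + G\right) \left(-4\right) = -4 - 4 G$)
$D = -60$
$y{\left(j \right)} = 4 j^{2}$ ($y{\left(j \right)} = 2 j 2 j = 4 j^{2}$)
$- 483 \left(y{\left(a{\left(S \right)} \right)} + D\right) = - 483 \left(4 \left(-4 - 24\right)^{2} - 60\right) = - 483 \left(4 \left(-28\right)^{2} - 60\right) = - 483 \left(4 \cdot 784 - 60\right) = - 483 \left(3136 - 60\right) = \left(-483\right) 3076 = -1485708$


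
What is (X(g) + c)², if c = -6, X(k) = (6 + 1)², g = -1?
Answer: 1849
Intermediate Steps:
X(k) = 49 (X(k) = 7² = 49)
(X(g) + c)² = (49 - 6)² = 43² = 1849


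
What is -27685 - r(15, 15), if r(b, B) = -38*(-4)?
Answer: -27837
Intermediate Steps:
r(b, B) = 152
-27685 - r(15, 15) = -27685 - 1*152 = -27685 - 152 = -27837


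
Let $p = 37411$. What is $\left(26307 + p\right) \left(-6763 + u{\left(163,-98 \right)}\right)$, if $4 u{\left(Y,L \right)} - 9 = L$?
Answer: $- \frac{864685119}{2} \approx -4.3234 \cdot 10^{8}$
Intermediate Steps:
$u{\left(Y,L \right)} = \frac{9}{4} + \frac{L}{4}$
$\left(26307 + p\right) \left(-6763 + u{\left(163,-98 \right)}\right) = \left(26307 + 37411\right) \left(-6763 + \left(\frac{9}{4} + \frac{1}{4} \left(-98\right)\right)\right) = 63718 \left(-6763 + \left(\frac{9}{4} - \frac{49}{2}\right)\right) = 63718 \left(-6763 - \frac{89}{4}\right) = 63718 \left(- \frac{27141}{4}\right) = - \frac{864685119}{2}$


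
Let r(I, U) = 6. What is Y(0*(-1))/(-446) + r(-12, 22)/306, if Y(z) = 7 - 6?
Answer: 395/22746 ≈ 0.017366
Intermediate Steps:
Y(z) = 1
Y(0*(-1))/(-446) + r(-12, 22)/306 = 1/(-446) + 6/306 = 1*(-1/446) + 6*(1/306) = -1/446 + 1/51 = 395/22746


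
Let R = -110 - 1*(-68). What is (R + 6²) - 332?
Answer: -338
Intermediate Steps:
R = -42 (R = -110 + 68 = -42)
(R + 6²) - 332 = (-42 + 6²) - 332 = (-42 + 36) - 332 = -6 - 332 = -338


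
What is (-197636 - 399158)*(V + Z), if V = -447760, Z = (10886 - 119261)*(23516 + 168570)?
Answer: 12423919041759940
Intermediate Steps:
Z = -20817320250 (Z = -108375*192086 = -20817320250)
(-197636 - 399158)*(V + Z) = (-197636 - 399158)*(-447760 - 20817320250) = -596794*(-20817768010) = 12423919041759940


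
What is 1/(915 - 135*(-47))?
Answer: 1/7260 ≈ 0.00013774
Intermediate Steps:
1/(915 - 135*(-47)) = 1/(915 + 6345) = 1/7260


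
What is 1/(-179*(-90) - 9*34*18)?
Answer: 1/10602 ≈ 9.4322e-5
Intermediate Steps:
1/(-179*(-90) - 9*34*18) = 1/(16110 - 306*18) = 1/(16110 - 5508) = 1/10602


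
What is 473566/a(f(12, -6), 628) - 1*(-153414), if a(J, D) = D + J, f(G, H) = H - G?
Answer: 47028053/305 ≈ 1.5419e+5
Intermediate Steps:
473566/a(f(12, -6), 628) - 1*(-153414) = 473566/(628 + (-6 - 1*12)) - 1*(-153414) = 473566/(628 + (-6 - 12)) + 153414 = 473566/(628 - 18) + 153414 = 473566/610 + 153414 = 473566*(1/610) + 153414 = 236783/305 + 153414 = 47028053/305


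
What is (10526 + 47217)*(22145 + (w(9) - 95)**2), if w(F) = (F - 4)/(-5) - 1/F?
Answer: 146780973710/81 ≈ 1.8121e+9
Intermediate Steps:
w(F) = 4/5 - 1/F - F/5 (w(F) = (-4 + F)*(-1/5) - 1/F = (4/5 - F/5) - 1/F = 4/5 - 1/F - F/5)
(10526 + 47217)*(22145 + (w(9) - 95)**2) = (10526 + 47217)*(22145 + ((4/5 - 1/9 - 1/5*9) - 95)**2) = 57743*(22145 + ((4/5 - 1*1/9 - 9/5) - 95)**2) = 57743*(22145 + ((4/5 - 1/9 - 9/5) - 95)**2) = 57743*(22145 + (-10/9 - 95)**2) = 57743*(22145 + (-865/9)**2) = 57743*(22145 + 748225/81) = 57743*(2541970/81) = 146780973710/81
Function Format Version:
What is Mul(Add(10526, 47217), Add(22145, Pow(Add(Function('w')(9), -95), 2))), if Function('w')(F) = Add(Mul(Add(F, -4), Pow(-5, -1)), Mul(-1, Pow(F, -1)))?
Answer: Rational(146780973710, 81) ≈ 1.8121e+9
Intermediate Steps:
Function('w')(F) = Add(Rational(4, 5), Mul(-1, Pow(F, -1)), Mul(Rational(-1, 5), F)) (Function('w')(F) = Add(Mul(Add(-4, F), Rational(-1, 5)), Mul(-1, Pow(F, -1))) = Add(Add(Rational(4, 5), Mul(Rational(-1, 5), F)), Mul(-1, Pow(F, -1))) = Add(Rational(4, 5), Mul(-1, Pow(F, -1)), Mul(Rational(-1, 5), F)))
Mul(Add(10526, 47217), Add(22145, Pow(Add(Function('w')(9), -95), 2))) = Mul(Add(10526, 47217), Add(22145, Pow(Add(Add(Rational(4, 5), Mul(-1, Pow(9, -1)), Mul(Rational(-1, 5), 9)), -95), 2))) = Mul(57743, Add(22145, Pow(Add(Add(Rational(4, 5), Mul(-1, Rational(1, 9)), Rational(-9, 5)), -95), 2))) = Mul(57743, Add(22145, Pow(Add(Add(Rational(4, 5), Rational(-1, 9), Rational(-9, 5)), -95), 2))) = Mul(57743, Add(22145, Pow(Add(Rational(-10, 9), -95), 2))) = Mul(57743, Add(22145, Pow(Rational(-865, 9), 2))) = Mul(57743, Add(22145, Rational(748225, 81))) = Mul(57743, Rational(2541970, 81)) = Rational(146780973710, 81)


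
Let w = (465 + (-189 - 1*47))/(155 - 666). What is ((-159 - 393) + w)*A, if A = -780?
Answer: 220194780/511 ≈ 4.3091e+5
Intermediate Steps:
w = -229/511 (w = (465 + (-189 - 47))/(-511) = (465 - 236)*(-1/511) = 229*(-1/511) = -229/511 ≈ -0.44814)
((-159 - 393) + w)*A = ((-159 - 393) - 229/511)*(-780) = (-552 - 229/511)*(-780) = -282301/511*(-780) = 220194780/511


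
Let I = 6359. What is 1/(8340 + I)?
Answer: 1/14699 ≈ 6.8032e-5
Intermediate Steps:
1/(8340 + I) = 1/(8340 + 6359) = 1/14699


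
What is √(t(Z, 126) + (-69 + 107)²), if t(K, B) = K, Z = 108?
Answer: 4*√97 ≈ 39.395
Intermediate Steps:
√(t(Z, 126) + (-69 + 107)²) = √(108 + (-69 + 107)²) = √(108 + 38²) = √(108 + 1444) = √1552 = 4*√97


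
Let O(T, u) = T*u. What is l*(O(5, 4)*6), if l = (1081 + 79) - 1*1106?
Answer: 6480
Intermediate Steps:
l = 54 (l = 1160 - 1106 = 54)
l*(O(5, 4)*6) = 54*((5*4)*6) = 54*(20*6) = 54*120 = 6480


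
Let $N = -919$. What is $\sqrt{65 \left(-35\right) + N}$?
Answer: $i \sqrt{3194} \approx 56.516 i$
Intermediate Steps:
$\sqrt{65 \left(-35\right) + N} = \sqrt{65 \left(-35\right) - 919} = \sqrt{-2275 - 919} = \sqrt{-3194} = i \sqrt{3194}$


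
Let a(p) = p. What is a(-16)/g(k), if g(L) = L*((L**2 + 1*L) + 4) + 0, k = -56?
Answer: 1/10794 ≈ 9.2644e-5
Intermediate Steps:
g(L) = L*(4 + L + L**2) (g(L) = L*((L**2 + L) + 4) + 0 = L*((L + L**2) + 4) + 0 = L*(4 + L + L**2) + 0 = L*(4 + L + L**2))
a(-16)/g(k) = -16*(-1/(56*(4 - 56 + (-56)**2))) = -16*(-1/(56*(4 - 56 + 3136))) = -16/((-56*3084)) = -16/(-172704) = -16*(-1/172704) = 1/10794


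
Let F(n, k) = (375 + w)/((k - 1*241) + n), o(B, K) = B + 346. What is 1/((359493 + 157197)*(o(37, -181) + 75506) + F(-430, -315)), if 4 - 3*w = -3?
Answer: 1479/57993198278824 ≈ 2.5503e-11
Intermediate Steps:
o(B, K) = 346 + B
w = 7/3 (w = 4/3 - ⅓*(-3) = 4/3 + 1 = 7/3 ≈ 2.3333)
F(n, k) = 1132/(3*(-241 + k + n)) (F(n, k) = (375 + 7/3)/((k - 1*241) + n) = 1132/(3*((k - 241) + n)) = 1132/(3*((-241 + k) + n)) = 1132/(3*(-241 + k + n)))
1/((359493 + 157197)*(o(37, -181) + 75506) + F(-430, -315)) = 1/((359493 + 157197)*((346 + 37) + 75506) + 1132/(3*(-241 - 315 - 430))) = 1/(516690*(383 + 75506) + (1132/3)/(-986)) = 1/(516690*75889 + (1132/3)*(-1/986)) = 1/(39211087410 - 566/1479) = 1/(57993198278824/1479) = 1479/57993198278824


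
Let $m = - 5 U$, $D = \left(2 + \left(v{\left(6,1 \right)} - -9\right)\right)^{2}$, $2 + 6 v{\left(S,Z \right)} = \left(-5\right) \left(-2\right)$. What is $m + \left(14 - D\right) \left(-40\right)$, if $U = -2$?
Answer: $\frac{49810}{9} \approx 5534.4$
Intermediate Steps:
$v{\left(S,Z \right)} = \frac{4}{3}$ ($v{\left(S,Z \right)} = - \frac{1}{3} + \frac{\left(-5\right) \left(-2\right)}{6} = - \frac{1}{3} + \frac{1}{6} \cdot 10 = - \frac{1}{3} + \frac{5}{3} = \frac{4}{3}$)
$D = \frac{1369}{9}$ ($D = \left(2 + \left(\frac{4}{3} - -9\right)\right)^{2} = \left(2 + \left(\frac{4}{3} + 9\right)\right)^{2} = \left(2 + \frac{31}{3}\right)^{2} = \left(\frac{37}{3}\right)^{2} = \frac{1369}{9} \approx 152.11$)
$m = 10$ ($m = \left(-5\right) \left(-2\right) = 10$)
$m + \left(14 - D\right) \left(-40\right) = 10 + \left(14 - \frac{1369}{9}\right) \left(-40\right) = 10 - - \frac{49720}{9} = 10 + \frac{49720}{9} = \frac{49810}{9}$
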